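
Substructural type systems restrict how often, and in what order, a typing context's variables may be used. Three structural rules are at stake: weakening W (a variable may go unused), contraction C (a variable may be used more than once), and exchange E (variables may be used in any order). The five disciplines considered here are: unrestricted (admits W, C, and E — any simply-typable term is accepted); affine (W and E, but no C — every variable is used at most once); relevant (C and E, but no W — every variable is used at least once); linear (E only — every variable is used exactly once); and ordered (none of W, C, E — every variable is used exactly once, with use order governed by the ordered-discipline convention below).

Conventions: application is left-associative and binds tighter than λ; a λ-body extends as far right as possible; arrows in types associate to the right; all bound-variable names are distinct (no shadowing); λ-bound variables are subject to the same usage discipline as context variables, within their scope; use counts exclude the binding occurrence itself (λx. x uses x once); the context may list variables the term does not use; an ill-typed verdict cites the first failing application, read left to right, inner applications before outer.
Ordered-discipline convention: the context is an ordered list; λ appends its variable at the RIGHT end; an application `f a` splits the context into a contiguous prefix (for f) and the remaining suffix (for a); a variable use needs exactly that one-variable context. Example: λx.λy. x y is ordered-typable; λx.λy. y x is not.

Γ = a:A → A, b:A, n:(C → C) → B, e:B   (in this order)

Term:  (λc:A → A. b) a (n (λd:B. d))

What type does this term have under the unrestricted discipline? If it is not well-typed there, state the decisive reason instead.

not well-typed under unrestricted — fails simple typing
variable uses: a: 1×; b: 1×; n: 1×; e: 0×; c (bound): 0×; d (bound): 1×
left-to-right use order: b, a, n, d
typing: ill-typed: an application expects C → C but receives B → B
all disciplines: ordered ✗; linear ✗; affine ✗; relevant ✗; unrestricted ✗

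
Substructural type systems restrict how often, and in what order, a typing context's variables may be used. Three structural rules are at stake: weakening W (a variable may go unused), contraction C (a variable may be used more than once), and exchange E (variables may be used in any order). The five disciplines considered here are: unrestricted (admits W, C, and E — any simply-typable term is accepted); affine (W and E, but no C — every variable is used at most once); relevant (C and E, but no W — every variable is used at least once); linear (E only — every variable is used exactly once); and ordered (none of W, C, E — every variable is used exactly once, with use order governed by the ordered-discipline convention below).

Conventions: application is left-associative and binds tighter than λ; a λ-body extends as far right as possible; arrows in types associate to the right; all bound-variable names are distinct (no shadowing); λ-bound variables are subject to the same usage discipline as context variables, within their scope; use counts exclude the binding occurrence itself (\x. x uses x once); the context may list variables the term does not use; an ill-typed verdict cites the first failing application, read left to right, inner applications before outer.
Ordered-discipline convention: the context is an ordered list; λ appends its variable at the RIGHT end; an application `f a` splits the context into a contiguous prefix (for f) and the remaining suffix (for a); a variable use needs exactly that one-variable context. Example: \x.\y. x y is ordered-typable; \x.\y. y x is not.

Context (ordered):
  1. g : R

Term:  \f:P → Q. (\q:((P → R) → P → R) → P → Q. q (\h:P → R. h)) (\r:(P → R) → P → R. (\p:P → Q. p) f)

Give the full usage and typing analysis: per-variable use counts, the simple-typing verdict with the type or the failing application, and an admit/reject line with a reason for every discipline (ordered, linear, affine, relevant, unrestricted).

counts: g ×0, f (λ-bound) ×1, q (λ-bound) ×1, h (λ-bound) ×1, r (λ-bound) ×0, p (λ-bound) ×1
left-to-right use order: q, h, p, f
typing: well-typed — term : (P → Q) → P → Q
ordered: ✗ — needs weakening: g, r unused
linear: ✗ — needs weakening: g, r unused
affine: ✓ — g, f, q, h, r, p: no repeats, contraction unneeded
relevant: ✗ — needs weakening: g, r unused
unrestricted: ✓ — simply typable at (P → Q) → P → Q; W, C, E all held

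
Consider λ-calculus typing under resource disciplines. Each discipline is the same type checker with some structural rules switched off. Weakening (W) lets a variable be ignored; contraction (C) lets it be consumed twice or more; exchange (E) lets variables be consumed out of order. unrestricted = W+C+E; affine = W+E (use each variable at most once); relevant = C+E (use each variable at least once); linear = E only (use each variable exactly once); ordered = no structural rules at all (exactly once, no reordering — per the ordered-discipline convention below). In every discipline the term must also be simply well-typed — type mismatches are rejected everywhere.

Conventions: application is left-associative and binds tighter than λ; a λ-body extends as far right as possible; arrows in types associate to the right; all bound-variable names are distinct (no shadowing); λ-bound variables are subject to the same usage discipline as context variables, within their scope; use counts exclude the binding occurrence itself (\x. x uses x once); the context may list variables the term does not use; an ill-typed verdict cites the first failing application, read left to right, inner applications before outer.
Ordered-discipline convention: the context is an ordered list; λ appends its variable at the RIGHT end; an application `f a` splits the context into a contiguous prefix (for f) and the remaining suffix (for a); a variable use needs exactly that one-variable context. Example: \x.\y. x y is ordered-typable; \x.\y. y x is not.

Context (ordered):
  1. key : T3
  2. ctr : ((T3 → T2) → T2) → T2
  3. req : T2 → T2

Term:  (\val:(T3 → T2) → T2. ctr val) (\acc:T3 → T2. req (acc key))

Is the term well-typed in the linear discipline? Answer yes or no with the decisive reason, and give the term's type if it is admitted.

yes — each of key, ctr, req, val, acc used exactly once; term : T2
variable uses: key: 1×; ctr: 1×; req: 1×; val (bound): 1×; acc (bound): 1×
left-to-right use order: ctr, val, req, acc, key
typing: the term checks, with type T2
summary: ordered ✗, linear ✓, affine ✓, relevant ✓, unrestricted ✓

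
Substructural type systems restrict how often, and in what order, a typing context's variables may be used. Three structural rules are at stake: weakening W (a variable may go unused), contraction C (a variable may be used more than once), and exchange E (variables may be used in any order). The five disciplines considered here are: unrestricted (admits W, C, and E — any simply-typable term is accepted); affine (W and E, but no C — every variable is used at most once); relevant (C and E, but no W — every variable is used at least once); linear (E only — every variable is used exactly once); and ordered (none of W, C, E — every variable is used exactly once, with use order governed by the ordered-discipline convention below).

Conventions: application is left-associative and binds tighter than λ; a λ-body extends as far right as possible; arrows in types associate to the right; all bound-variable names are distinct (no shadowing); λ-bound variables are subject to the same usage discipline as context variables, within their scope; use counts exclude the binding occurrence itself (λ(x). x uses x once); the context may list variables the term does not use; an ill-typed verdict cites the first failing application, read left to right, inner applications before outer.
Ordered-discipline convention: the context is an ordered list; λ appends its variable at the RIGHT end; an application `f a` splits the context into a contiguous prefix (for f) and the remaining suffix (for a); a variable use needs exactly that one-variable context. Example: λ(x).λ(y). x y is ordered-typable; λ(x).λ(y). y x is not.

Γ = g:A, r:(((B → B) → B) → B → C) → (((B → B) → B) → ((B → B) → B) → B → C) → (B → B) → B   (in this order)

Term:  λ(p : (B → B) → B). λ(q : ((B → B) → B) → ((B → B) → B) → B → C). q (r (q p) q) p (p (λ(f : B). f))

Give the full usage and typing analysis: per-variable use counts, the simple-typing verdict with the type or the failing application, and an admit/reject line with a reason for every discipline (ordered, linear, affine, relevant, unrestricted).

usage: g: 0×; r: 1×; p [bound]: 3×; q [bound]: 3×; f [bound]: 1×
uses in reading order: q, r, q, p, q, p, p, f
typing: well-typed at ((B → B) → B) → (((B → B) → B) → ((B → B) → B) → B → C) → C
ordered: ✗ — p ×3, q ×3 used more than once (contraction); needs weakening: g unused
linear: ✗ — p ×3, q ×3 used more than once (contraction); needs weakening: g unused
affine: ✗ — p ×3, q ×3 used more than once (contraction)
relevant: ✗ — needs weakening: g unused
unrestricted: ✓ — well-typed at ((B → B) → B) → (((B → B) → B) → ((B → B) → B) → B → C) → C; no restrictions here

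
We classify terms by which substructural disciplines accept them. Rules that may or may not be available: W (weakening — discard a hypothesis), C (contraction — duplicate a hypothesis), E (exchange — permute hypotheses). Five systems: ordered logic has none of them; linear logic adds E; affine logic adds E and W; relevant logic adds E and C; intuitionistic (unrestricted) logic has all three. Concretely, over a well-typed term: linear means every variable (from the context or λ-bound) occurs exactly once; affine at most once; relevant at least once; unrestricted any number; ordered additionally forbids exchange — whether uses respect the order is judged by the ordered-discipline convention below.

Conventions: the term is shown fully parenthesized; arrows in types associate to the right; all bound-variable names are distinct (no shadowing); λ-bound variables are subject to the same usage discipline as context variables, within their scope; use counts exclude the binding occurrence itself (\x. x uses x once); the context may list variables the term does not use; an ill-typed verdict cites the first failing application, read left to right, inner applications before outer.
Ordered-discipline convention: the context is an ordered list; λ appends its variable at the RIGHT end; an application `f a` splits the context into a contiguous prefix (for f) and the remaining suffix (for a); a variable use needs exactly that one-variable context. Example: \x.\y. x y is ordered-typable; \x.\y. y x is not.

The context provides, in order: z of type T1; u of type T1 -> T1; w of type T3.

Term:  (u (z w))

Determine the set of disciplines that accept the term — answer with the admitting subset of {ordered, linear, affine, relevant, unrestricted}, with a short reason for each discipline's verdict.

accepted by: none
use counts: z ×1, u ×1, w ×1
order of uses: u, z, w
typing: ill-typed: applying a non-function (T1)
ordered ✗ (a type mismatch blocks all five)
linear ✗ (the type mismatch rejects it)
affine ✗ (not simply typable)
relevant ✗ (fails simple typing)
unrestricted ✗ (a type mismatch blocks all five)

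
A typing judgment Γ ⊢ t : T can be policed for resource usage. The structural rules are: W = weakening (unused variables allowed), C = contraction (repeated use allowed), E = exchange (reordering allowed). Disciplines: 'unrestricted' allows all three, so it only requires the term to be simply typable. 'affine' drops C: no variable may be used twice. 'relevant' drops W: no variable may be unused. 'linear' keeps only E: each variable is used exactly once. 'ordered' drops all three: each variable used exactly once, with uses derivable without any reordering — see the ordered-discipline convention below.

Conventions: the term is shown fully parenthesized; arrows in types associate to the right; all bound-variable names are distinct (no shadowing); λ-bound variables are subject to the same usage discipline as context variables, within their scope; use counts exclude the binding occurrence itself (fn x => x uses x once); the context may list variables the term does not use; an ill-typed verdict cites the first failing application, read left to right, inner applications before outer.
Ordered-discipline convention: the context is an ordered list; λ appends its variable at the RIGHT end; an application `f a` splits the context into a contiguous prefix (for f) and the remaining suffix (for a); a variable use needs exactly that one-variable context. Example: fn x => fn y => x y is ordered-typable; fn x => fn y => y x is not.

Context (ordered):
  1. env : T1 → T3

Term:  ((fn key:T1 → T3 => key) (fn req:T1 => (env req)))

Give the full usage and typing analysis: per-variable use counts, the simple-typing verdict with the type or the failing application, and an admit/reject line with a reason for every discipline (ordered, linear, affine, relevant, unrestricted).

usage: env ×1, key (λ-bound) ×1, req (λ-bound) ×1
left-to-right use order: key, env, req
typing: well-typed — term : T1 → T3
ordered ✓ (single-use (env, key, req), ordered derivation ok)
linear ✓ (single use per variable (env, key, req))
affine ✓ (at most one use each (env, key, req))
relevant ✓ (every one of env, key, req appears)
unrestricted ✓ (typability at T1 → T3 is all that's needed)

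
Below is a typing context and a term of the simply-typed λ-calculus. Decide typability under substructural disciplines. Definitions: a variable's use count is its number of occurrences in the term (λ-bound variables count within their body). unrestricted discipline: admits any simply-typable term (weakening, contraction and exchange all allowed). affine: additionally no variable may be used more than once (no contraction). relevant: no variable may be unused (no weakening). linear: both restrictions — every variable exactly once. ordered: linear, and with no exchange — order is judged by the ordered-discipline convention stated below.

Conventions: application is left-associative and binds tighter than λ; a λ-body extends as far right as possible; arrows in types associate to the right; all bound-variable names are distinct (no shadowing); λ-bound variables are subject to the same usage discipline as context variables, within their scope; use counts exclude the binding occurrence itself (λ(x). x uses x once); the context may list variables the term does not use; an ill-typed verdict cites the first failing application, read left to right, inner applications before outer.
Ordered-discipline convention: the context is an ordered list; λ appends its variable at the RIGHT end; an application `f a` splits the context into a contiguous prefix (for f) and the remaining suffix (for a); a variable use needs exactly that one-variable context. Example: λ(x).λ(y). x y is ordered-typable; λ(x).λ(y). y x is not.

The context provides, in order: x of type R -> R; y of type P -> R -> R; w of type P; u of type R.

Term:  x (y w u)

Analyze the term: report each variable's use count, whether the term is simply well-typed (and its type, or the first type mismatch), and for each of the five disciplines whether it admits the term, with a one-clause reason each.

variable uses: x: 1; y: 1; w: 1; u: 1
uses in reading order: x, y, w, u
typing: the term checks, with type R
ordered ✓ (x, y, w, u once each; derivable with no W/C/E)
linear ✓ (single use per variable (x, y, w, u))
affine ✓ (no duplicate uses among x, y, w, u)
relevant ✓ (x, y, w, u: all used, weakening unneeded)
unrestricted ✓ (well-typed at R; no restrictions here)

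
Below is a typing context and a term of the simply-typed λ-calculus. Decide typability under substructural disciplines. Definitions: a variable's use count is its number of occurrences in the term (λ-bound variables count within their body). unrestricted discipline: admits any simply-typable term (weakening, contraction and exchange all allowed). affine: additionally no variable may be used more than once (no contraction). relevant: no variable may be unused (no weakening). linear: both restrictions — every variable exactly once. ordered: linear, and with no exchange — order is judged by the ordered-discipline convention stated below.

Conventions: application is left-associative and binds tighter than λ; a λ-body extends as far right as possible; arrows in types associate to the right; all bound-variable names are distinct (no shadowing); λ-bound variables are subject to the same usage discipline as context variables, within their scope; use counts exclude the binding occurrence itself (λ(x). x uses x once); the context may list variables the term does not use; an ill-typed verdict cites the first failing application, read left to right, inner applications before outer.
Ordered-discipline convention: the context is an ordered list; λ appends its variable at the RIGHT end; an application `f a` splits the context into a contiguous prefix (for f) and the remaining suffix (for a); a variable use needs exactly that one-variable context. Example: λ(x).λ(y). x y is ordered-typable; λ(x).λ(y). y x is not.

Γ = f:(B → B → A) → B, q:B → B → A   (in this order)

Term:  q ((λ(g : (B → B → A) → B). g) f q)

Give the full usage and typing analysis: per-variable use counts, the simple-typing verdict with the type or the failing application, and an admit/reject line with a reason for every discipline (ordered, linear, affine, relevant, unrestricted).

variable uses: f: 1×; q: 2×; g (λ-bound): 1×
use order (left to right): q, g, f, q
typing: ✓ — B → A
ordered ✗ (needs contraction — q ×2)
linear ✗ (needs contraction — q ×2)
affine ✗ (needs contraction — q ×2)
relevant ✓ (none of f, q, g goes unused)
unrestricted ✓ (simply typable at B → A; W, C, E all held)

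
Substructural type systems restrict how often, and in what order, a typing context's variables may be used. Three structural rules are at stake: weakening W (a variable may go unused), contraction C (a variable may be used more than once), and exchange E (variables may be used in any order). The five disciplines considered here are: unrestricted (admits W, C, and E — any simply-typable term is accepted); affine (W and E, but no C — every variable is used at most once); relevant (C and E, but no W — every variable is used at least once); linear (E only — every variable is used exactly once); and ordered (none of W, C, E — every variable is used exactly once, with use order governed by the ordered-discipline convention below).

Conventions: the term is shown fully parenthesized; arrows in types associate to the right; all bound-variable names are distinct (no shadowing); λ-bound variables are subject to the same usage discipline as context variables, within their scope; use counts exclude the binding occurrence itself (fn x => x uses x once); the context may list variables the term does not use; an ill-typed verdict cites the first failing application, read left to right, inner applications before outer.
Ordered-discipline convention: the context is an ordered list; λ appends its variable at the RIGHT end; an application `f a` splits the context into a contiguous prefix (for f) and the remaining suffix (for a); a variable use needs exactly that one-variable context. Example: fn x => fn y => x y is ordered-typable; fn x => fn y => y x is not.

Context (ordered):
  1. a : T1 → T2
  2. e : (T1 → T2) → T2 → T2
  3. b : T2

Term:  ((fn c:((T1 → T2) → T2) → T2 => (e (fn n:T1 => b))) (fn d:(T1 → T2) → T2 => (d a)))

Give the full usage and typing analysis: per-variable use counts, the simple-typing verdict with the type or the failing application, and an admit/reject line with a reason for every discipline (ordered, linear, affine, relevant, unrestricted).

use counts: a=1, e=1, b=1, c (λ-bound)=0, n (λ-bound)=0, d (λ-bound)=1
left-to-right use order: e, b, d, a
typing: well-typed — term : T2 → T2
ordered: ✗ — c, n left unused
linear: ✗ — c, n left unused
affine: ✓ — none of a, e, b, c, n, d used more than once
relevant: ✗ — c, n left unused
unrestricted: ✓ — typability at T2 → T2 is all that's needed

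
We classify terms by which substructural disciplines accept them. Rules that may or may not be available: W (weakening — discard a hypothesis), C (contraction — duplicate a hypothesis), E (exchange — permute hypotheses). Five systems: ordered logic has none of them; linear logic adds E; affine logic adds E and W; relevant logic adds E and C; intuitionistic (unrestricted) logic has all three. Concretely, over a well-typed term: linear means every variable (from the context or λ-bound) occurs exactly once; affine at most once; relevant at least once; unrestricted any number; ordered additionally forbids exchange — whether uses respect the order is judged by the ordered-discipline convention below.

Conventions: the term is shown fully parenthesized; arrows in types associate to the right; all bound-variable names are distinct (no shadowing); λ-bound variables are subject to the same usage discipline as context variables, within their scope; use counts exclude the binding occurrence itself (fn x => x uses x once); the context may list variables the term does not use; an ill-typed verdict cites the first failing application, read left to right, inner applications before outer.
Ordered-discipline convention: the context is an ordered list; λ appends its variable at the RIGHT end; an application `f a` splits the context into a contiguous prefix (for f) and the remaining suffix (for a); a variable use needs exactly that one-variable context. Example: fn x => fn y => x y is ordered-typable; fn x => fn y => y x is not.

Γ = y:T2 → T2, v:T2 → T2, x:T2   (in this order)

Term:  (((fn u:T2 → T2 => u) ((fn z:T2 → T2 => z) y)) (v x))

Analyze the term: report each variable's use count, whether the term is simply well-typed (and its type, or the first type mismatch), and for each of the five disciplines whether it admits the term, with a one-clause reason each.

counts: y ×1, v ×1, x ×1, u (λ-bound) ×1, z (λ-bound) ×1
use order (left to right): u, z, y, v, x
typing: well-typed — term : T2
ordered: ✓, one use each (y, v, x, u, z); ordered split holds
linear: ✓, y, v, x, u, z: one use apiece
affine: ✓, at most one use each (y, v, x, u, z)
relevant: ✓, every one of y, v, x, u, z appears
unrestricted: ✓, type-checks (T2) and nothing is barred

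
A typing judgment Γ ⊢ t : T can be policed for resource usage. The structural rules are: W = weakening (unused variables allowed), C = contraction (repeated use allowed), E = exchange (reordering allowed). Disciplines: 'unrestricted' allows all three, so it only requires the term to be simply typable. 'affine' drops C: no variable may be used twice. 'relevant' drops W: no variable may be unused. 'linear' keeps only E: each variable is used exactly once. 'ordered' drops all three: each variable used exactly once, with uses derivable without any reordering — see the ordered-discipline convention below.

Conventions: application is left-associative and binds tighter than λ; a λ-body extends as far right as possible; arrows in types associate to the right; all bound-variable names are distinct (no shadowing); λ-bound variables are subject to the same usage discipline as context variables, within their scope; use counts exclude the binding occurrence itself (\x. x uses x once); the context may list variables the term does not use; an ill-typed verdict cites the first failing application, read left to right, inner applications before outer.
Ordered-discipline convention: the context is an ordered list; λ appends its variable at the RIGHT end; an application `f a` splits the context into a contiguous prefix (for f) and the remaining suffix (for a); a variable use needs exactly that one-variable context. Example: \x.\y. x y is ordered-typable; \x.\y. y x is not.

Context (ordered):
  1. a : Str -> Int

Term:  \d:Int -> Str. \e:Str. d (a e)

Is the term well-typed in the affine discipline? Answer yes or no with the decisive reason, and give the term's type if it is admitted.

yes — none of a, d, e used more than once; term : (Int -> Str) -> Str -> Str
usage: a: 1×, d (bound): 1×, e (bound): 1×
uses in reading order: d, a, e
typing: the term checks, with type (Int -> Str) -> Str -> Str
per-discipline verdicts: ordered ✗, linear ✓, affine ✓, relevant ✓, unrestricted ✓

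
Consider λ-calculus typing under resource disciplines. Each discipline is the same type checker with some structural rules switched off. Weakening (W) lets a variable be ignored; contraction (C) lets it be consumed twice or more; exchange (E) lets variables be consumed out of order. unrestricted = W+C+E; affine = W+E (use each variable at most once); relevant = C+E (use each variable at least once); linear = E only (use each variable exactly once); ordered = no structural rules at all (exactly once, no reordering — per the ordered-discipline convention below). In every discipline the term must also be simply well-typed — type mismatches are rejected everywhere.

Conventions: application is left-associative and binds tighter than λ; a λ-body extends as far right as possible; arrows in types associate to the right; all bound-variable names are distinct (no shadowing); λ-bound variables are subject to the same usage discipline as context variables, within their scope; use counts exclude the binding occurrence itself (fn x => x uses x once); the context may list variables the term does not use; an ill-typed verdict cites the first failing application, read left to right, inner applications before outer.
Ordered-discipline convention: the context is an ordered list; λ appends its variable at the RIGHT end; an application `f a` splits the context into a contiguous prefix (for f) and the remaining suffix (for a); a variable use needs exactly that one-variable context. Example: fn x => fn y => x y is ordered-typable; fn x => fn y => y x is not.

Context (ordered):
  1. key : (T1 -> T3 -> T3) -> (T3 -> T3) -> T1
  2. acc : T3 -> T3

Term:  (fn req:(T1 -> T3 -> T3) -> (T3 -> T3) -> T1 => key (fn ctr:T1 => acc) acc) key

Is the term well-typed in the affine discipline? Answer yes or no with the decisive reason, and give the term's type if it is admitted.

no — needs contraction — key ×2, acc ×2
use counts: key=2; acc=2; req (λ-bound)=0; ctr (λ-bound)=0
left-to-right use order: key, acc, acc, key
typing: ✓ — T1
summary: ordered ✗; linear ✗; affine ✗; relevant ✗; unrestricted ✓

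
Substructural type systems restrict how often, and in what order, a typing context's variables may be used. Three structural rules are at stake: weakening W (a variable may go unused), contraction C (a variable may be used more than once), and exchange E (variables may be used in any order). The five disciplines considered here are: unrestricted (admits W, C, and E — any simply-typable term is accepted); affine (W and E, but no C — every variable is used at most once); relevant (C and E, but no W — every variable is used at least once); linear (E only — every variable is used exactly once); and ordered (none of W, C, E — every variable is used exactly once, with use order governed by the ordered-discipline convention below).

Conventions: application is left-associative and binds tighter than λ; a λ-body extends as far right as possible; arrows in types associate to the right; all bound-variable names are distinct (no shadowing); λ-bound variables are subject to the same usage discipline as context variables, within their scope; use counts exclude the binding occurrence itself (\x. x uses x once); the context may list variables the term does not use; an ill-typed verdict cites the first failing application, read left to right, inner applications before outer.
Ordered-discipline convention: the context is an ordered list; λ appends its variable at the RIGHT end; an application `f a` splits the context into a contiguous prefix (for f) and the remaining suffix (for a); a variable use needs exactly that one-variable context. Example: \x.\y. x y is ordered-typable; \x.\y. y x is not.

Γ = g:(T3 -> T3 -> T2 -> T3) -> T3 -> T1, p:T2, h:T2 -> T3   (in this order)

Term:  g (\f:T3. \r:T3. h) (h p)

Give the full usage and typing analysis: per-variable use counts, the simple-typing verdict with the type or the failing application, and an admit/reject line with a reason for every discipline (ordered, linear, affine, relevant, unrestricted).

counts: g ×1, p ×1, h ×2, f (λ-bound) ×0, r (λ-bound) ×0
order of uses: g, h, h, p
typing: ✓ — T1
ordered: ✗, h ×2 used more than once (contraction); f, r left unused
linear: ✗, h ×2 used more than once (contraction); f, r left unused
affine: ✗, h ×2 used more than once (contraction)
relevant: ✗, f, r left unused
unrestricted: ✓, typability at T1 is all that's needed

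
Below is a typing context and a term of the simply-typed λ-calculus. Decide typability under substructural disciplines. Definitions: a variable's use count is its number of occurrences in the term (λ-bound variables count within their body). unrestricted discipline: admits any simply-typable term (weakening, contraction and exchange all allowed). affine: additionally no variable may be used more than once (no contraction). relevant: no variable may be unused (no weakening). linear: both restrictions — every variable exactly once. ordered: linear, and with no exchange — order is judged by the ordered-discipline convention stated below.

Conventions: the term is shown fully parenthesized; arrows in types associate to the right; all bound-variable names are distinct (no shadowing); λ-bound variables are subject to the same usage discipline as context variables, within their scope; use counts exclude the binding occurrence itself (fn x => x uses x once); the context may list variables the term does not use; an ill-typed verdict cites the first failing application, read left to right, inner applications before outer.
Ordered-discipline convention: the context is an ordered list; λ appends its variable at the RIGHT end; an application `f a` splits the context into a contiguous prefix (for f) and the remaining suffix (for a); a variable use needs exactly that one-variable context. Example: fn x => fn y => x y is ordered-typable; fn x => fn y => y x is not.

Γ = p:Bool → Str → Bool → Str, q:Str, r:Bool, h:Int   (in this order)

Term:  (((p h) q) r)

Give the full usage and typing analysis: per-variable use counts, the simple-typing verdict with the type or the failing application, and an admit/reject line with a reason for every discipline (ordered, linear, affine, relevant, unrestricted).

counts: p=1, q=1, r=1, h=1
left-to-right use order: p, h, q, r
typing: ill-typed: an argument Int mismatches the expected Bool
ordered ✗ (the type mismatch rejects it)
linear ✗ (not simply typable)
affine ✗ (fails simple typing)
relevant ✗ (a type mismatch blocks all five)
unrestricted ✗ (the type mismatch rejects it)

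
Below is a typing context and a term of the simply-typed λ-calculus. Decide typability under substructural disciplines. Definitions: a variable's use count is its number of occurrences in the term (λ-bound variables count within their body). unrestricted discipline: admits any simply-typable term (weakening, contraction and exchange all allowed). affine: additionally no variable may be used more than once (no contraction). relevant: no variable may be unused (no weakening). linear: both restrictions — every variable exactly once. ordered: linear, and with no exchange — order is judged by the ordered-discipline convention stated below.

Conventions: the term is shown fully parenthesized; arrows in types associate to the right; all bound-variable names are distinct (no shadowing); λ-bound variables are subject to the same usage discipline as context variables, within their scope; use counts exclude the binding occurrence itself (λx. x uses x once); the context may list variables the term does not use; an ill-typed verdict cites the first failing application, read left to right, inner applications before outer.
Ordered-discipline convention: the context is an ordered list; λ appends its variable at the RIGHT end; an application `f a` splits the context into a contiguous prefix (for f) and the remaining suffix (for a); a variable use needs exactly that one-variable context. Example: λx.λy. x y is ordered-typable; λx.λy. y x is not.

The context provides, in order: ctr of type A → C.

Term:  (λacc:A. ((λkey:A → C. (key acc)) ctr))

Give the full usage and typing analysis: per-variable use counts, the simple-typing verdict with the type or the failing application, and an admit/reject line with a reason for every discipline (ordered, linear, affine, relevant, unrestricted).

usage: ctr=1, acc (bound)=1, key (bound)=1
left-to-right use order: key, acc, ctr
typing: the term checks, with type A → C
ordered: ✗, needs exchange: uses follow key, acc, ctr
linear: ✓, exactly-once usage across ctr, acc, key
affine: ✓, none of ctr, acc, key used more than once
relevant: ✓, every one of ctr, acc, key appears
unrestricted: ✓, type-checks (A → C) and nothing is barred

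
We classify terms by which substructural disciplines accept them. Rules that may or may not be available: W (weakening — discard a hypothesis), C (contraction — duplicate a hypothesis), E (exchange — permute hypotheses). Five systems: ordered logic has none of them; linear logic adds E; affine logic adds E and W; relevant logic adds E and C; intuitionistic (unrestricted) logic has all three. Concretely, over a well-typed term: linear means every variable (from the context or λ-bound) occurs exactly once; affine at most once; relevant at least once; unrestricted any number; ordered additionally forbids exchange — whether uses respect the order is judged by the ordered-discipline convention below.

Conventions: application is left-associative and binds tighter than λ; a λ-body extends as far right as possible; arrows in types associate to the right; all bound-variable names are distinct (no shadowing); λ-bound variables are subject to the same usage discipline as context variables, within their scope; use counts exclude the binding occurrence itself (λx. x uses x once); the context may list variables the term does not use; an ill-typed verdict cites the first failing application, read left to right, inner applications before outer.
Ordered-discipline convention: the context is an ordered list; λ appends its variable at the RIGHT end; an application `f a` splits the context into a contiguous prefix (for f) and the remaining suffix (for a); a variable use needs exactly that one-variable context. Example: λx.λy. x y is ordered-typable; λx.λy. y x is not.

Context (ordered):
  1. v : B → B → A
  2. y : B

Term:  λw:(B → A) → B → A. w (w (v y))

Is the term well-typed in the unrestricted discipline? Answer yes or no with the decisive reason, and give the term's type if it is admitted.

yes — typability at ((B → A) → B → A) → B → A is all that's needed; term : ((B → A) → B → A) → B → A
variable uses: v=1, y=1, w (bound)=2
use order (left to right): w, w, v, y
typing: the term checks, with type ((B → A) → B → A) → B → A
summary: ordered ✗; linear ✗; affine ✗; relevant ✓; unrestricted ✓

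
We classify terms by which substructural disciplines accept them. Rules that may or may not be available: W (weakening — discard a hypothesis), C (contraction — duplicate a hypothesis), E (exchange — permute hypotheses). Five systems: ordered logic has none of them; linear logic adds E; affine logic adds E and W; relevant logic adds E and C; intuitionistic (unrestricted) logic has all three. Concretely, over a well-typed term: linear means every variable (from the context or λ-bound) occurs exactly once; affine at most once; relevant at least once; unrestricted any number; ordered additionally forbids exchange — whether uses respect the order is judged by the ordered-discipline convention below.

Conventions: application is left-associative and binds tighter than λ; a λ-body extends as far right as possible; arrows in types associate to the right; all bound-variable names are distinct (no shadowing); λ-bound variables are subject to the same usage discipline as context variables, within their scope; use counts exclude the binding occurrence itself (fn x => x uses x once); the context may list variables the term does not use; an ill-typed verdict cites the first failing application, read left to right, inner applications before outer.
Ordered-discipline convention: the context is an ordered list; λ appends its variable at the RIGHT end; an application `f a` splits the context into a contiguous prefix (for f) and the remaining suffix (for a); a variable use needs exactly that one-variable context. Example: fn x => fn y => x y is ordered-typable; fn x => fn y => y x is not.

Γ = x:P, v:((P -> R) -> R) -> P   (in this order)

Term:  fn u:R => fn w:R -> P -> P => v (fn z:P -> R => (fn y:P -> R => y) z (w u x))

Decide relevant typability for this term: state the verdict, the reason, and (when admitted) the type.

yes — every one of x, v, u, w, z, y appears; term : R -> (R -> P -> P) -> P
use counts: x: 1×; v: 1×; u (bound): 1×; w (bound): 1×; z (bound): 1×; y (bound): 1×
left-to-right use order: v, y, z, w, u, x
typing: the term checks, with type R -> (R -> P -> P) -> P
summary: ordered ✗; linear ✓; affine ✓; relevant ✓; unrestricted ✓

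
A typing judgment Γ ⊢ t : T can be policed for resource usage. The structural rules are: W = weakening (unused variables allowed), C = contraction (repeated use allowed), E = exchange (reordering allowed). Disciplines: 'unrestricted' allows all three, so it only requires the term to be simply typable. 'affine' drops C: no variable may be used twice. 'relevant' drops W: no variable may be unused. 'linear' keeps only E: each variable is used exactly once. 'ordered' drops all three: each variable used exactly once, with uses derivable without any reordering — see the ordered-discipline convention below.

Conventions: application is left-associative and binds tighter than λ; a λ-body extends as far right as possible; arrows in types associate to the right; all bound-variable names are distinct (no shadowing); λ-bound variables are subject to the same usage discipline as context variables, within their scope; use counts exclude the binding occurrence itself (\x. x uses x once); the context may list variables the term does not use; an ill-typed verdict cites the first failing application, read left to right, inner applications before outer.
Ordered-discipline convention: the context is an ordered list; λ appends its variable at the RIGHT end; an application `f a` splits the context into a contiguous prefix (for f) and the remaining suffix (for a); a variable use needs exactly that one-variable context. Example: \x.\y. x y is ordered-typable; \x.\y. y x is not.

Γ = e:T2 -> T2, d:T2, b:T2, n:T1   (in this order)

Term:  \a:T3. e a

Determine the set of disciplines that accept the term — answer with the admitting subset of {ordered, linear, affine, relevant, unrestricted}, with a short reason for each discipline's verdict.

admitting disciplines: none
use counts: e ×1, d ×0, b ×0, n ×0, a [bound] ×1
order of uses: e, a
typing: ill-typed: an application expects T2 but receives T3
ordered ✗ (not simply typable)
linear ✗ (fails simple typing)
affine ✗ (a type mismatch blocks all five)
relevant ✗ (the type mismatch rejects it)
unrestricted ✗ (not simply typable)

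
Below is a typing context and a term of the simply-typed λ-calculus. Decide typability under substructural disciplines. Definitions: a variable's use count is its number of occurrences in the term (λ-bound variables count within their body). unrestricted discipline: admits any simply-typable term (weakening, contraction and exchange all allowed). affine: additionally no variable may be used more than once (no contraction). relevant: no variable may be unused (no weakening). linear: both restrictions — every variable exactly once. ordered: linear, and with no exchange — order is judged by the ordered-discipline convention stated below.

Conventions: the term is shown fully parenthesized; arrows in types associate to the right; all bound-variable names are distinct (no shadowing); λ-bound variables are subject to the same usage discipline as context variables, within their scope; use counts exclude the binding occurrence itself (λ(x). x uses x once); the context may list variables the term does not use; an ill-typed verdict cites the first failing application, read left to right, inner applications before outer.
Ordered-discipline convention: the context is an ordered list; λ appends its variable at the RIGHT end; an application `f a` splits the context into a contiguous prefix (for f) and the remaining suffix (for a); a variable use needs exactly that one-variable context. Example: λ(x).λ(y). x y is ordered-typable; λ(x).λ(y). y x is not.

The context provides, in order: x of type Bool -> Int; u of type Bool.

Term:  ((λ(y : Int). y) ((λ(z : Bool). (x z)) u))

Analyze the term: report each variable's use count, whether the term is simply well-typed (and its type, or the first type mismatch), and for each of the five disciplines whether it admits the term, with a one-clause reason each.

usage: x: 1, u: 1, y (bound): 1, z (bound): 1
uses in reading order: y, x, z, u
typing: ✓ — Int
ordered: ✓ — single-use (x, u, y, z), ordered derivation ok
linear: ✓ — each of x, u, y, z used exactly once
affine: ✓ — at most one use each (x, u, y, z)
relevant: ✓ — at least one use each (x, u, y, z)
unrestricted: ✓ — well-typed at Int; no restrictions here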